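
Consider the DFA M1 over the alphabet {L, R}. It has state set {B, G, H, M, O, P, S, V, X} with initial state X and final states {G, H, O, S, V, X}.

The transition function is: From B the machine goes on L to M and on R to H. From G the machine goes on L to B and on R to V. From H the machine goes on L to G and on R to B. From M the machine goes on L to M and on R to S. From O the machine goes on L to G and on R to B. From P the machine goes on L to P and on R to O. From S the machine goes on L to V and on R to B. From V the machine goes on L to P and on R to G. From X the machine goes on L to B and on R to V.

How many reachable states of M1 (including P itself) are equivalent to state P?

3

P0 = {G,H,O,S,V,X} | {B,M,P}.
On input L, block {G,H,O,S,V,X} splits into {H,O,S} and {G,V,X}.
Stable partition: {H,O,S} | {B,M,P} | {G,V,X} — 3 equivalence classes.
State P belongs to the block {B,M,P}, which has 3 states.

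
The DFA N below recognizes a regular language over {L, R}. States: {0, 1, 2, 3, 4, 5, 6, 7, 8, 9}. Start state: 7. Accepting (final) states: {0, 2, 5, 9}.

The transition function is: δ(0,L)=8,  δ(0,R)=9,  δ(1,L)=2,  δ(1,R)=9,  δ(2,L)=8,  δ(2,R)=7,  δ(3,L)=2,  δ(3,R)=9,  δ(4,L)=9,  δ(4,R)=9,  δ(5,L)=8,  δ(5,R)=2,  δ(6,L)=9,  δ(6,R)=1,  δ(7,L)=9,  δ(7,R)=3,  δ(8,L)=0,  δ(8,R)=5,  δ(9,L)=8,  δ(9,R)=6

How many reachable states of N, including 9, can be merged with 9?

2

States {4} cannot be reached from the start state, so discard them.
P0 = {0,2,5,9} | {1,3,6,7,8}.
Split {0,2,5,9} by δ(·,R) → {0,5} and {2,9}.
Refine {1,3,6,7,8} on symbol L: members go to different blocks, giving {1,3,6,7} and {8}.
On input R, block {1,3,6,7} splits into {1,3} and {6,7}.
No further refinement is possible. Final partition (5 blocks): {0,5} | {1,3} | {2,9} | {8} | {6,7}.
State 9 belongs to the block {2,9}, which has 2 states.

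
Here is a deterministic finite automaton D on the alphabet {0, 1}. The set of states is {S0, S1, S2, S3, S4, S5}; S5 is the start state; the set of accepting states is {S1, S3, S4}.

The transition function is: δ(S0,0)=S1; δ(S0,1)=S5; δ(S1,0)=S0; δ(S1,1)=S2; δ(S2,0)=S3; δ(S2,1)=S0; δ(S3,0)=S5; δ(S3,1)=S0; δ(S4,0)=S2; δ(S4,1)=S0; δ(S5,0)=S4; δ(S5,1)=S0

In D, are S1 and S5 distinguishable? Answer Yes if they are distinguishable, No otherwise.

Yes

All states are reachable from the start state.
P0 = {S1,S3,S4} | {S0,S2,S5}.
Stable partition: {S1,S3,S4} | {S0,S2,S5} — 2 equivalence classes.
S1 and S5 end up in different blocks, so they are distinguishable. For instance, the string 'ε' is accepted from only S1.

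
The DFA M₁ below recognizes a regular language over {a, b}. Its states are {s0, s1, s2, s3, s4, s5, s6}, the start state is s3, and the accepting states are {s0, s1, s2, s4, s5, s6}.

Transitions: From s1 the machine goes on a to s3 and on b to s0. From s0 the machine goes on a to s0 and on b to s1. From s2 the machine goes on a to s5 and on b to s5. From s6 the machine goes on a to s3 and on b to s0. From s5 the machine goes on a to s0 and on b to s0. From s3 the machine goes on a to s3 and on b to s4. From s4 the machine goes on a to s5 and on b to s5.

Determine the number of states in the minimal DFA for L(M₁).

States {s2,s6} cannot be reached from the start state, so discard them.
P0 = {s0,s1,s4,s5} | {s3}.
Refine {s0,s1,s4,s5} on symbol a: members go to different blocks, giving {s0,s4,s5} and {s1}.
Split {s0,s4,s5} by δ(·,b) → {s4,s5} and {s0}.
On input a, block {s4,s5} splits into {s4} and {s5}.
No further refinement is possible. Final partition (5 blocks): {s4} | {s3} | {s1} | {s0} | {s5}.

5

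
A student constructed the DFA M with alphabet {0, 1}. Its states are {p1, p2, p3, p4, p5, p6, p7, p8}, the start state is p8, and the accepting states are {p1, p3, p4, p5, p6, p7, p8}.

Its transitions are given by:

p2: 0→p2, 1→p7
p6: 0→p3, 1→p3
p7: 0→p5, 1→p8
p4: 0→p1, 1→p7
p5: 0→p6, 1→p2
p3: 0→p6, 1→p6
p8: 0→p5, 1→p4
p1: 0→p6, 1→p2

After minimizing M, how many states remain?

4

All states are reachable from the start state.
P0 = {p1,p3,p4,p5,p6,p7,p8} | {p2}.
Split {p1,p3,p4,p5,p6,p7,p8} by δ(·,1) → {p3,p4,p6,p7,p8} and {p1,p5}.
Split {p3,p4,p6,p7,p8} by δ(·,0) → {p4,p7,p8} and {p3,p6}.
Stable partition: {p4,p7,p8} | {p2} | {p1,p5} | {p3,p6} — 4 equivalence classes.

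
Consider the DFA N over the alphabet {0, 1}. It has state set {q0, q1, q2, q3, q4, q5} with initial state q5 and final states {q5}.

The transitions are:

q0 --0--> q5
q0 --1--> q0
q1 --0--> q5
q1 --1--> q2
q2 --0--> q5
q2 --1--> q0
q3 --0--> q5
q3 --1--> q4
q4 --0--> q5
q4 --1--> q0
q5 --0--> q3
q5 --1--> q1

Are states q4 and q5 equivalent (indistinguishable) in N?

P0 = {q5} | {q0,q1,q2,q3,q4}.
Stable partition: {q5} | {q0,q1,q2,q3,q4} — 2 equivalence classes.
q4 and q5 end up in different blocks, so they are distinguishable. For instance, the string 'ε' is accepted from only q5.

No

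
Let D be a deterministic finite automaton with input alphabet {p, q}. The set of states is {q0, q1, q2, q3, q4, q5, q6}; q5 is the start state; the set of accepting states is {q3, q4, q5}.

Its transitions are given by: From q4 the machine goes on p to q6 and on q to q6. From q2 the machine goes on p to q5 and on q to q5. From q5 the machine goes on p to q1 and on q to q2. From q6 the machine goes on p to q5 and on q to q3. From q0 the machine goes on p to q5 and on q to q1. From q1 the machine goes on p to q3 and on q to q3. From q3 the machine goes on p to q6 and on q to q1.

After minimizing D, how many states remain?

2

States {q0,q4} cannot be reached from the start state, so discard them.
Initial partition by acceptance: {q3,q5} | {q1,q2,q6}.
No further refinement is possible. Final partition (2 blocks): {q3,q5} | {q1,q2,q6}.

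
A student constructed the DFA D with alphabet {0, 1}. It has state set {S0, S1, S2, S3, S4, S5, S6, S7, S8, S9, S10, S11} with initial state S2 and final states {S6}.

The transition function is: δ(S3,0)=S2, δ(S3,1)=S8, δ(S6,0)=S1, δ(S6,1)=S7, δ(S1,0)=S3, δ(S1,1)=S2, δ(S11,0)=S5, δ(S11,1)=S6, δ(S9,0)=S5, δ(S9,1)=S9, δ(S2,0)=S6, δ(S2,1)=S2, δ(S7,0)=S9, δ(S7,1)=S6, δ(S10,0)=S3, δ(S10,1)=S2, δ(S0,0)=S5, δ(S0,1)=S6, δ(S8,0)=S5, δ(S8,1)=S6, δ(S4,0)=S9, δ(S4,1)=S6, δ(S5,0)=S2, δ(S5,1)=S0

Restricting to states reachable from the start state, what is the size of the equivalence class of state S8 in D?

2

States {S4,S10,S11} cannot be reached from the start state, so discard them.
P0 = {S6} | {S0,S1,S2,S3,S5,S7,S8,S9}.
Split {S0,S1,S2,S3,S5,S7,S8,S9} by δ(·,0) → {S0,S1,S3,S5,S7,S8,S9} and {S2}.
Refine {S0,S1,S3,S5,S7,S8,S9} on symbol 0: members go to different blocks, giving {S0,S1,S7,S8,S9} and {S3,S5}.
Refine {S0,S1,S7,S8,S9} on symbol 0: members go to different blocks, giving {S0,S1,S8,S9} and {S7}.
On input 1, block {S0,S1,S8,S9} splits into {S0,S8} and {S1} and {S9}.
The partition is now stable with 7 blocks: {S6} | {S0,S8} | {S2} | {S3,S5} | {S7} | {S1} | {S9}.
State S8 belongs to the block {S0,S8}, which has 2 states.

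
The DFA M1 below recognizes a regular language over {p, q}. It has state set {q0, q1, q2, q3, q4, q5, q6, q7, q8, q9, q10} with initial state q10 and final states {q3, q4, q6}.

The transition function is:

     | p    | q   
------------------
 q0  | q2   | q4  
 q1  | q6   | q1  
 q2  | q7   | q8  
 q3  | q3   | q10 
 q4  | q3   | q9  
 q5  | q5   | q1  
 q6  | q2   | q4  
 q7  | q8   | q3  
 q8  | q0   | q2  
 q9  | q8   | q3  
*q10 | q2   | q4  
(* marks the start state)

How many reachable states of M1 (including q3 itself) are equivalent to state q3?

2

Reachable states from the start: {q0,q2,q3,q4,q7,q8,q9,q10}. Unreachable: {q1,q5,q6} — drop them.
P0 = {q3,q4} | {q0,q2,q7,q8,q9,q10}.
Split {q0,q2,q7,q8,q9,q10} by δ(·,q) → {q0,q7,q9,q10} and {q2,q8}.
Stable partition: {q3,q4} | {q0,q7,q9,q10} | {q2,q8} — 3 equivalence classes.
The equivalence class containing q3 is {q3,q4}, of size 2.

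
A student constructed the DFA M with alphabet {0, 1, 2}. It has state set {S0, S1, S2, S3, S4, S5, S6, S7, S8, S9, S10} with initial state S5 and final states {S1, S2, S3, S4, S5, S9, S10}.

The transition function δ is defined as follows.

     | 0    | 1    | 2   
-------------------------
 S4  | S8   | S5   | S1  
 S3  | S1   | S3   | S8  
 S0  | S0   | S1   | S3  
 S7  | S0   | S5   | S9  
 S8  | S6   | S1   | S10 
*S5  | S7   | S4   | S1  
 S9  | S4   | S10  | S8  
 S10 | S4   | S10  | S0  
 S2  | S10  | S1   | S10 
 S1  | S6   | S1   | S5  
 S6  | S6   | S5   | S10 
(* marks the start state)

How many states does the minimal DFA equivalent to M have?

3

First remove the unreachable states {S2}; 10 states remain.
Start with accepting vs non-accepting: {S1,S3,S4,S5,S9,S10} | {S0,S6,S7,S8}.
Refine {S1,S3,S4,S5,S9,S10} on symbol 0: members go to different blocks, giving {S1,S4,S5} and {S3,S9,S10}.
The partition is now stable with 3 blocks: {S1,S4,S5} | {S0,S6,S7,S8} | {S3,S9,S10}.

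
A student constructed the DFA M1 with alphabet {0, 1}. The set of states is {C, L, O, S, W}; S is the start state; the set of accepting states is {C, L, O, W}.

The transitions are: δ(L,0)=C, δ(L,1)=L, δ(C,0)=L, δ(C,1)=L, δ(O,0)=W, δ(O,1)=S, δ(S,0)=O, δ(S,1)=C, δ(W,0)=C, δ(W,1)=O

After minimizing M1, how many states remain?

4

All states are reachable from the start state.
Initial partition by acceptance: {C,L,O,W} | {S}.
Split {C,L,O,W} by δ(·,1) → {C,L,W} and {O}.
On input 1, block {C,L,W} splits into {C,L} and {W}.
No further refinement is possible. Final partition (4 blocks): {C,L} | {S} | {O} | {W}.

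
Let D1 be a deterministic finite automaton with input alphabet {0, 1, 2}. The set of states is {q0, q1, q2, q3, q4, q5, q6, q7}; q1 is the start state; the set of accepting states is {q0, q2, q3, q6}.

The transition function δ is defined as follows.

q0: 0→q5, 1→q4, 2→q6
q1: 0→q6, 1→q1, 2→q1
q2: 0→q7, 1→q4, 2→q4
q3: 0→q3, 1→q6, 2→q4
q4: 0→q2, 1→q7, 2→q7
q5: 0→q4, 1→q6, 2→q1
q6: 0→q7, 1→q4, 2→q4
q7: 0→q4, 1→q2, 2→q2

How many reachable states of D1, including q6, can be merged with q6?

2

States {q0,q3,q5} cannot be reached from the start state, so discard them.
P0 = {q2,q6} | {q1,q4,q7}.
Refine {q1,q4,q7} on symbol 0: members go to different blocks, giving {q1,q4} and {q7}.
Split {q1,q4} by δ(·,1) → {q1} and {q4}.
The partition is now stable with 4 blocks: {q2,q6} | {q1} | {q7} | {q4}.
State q6 belongs to the block {q2,q6}, which has 2 states.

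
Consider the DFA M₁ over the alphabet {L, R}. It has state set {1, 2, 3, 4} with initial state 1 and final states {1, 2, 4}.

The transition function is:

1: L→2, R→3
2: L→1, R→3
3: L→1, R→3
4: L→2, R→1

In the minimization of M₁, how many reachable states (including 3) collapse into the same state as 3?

Reachable states from the start: {1,2,3}. Unreachable: {4} — drop them.
Start with accepting vs non-accepting: {1,2} | {3}.
Stable partition: {1,2} | {3} — 2 equivalence classes.
The equivalence class containing 3 is {3}, of size 1.

1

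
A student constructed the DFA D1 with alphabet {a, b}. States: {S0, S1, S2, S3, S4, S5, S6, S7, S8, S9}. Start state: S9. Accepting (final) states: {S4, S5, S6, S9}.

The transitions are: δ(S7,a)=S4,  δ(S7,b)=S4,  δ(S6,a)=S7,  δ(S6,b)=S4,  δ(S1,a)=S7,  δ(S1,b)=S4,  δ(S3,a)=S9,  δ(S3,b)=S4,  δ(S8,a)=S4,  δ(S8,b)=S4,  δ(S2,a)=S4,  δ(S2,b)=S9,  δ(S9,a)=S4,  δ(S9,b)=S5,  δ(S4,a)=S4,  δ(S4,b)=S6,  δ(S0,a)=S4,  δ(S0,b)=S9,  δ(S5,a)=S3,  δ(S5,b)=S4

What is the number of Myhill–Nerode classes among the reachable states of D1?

States {S0,S1,S2,S8} cannot be reached from the start state, so discard them.
Initial partition by acceptance: {S4,S5,S6,S9} | {S3,S7}.
Split {S4,S5,S6,S9} by δ(·,a) → {S4,S9} and {S5,S6}.
Stable partition: {S4,S9} | {S3,S7} | {S5,S6} — 3 equivalence classes.

3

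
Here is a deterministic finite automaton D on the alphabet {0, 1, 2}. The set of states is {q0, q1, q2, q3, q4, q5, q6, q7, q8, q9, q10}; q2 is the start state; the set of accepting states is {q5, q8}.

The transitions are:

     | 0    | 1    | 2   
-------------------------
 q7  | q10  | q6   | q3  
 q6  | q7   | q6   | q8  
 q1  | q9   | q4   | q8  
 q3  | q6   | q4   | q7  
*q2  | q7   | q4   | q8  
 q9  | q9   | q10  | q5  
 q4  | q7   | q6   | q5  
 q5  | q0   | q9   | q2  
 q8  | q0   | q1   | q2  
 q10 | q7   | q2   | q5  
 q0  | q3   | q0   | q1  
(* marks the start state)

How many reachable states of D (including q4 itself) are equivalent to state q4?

P0 = {q5,q8} | {q0,q1,q2,q3,q4,q6,q7,q9,q10}.
On input 2, block {q0,q1,q2,q3,q4,q6,q7,q9,q10} splits into {q1,q2,q4,q6,q9,q10} and {q0,q3,q7}.
Refine {q1,q2,q4,q6,q9,q10} on symbol 0: members go to different blocks, giving {q2,q4,q6,q10} and {q1,q9}.
Refine {q0,q3,q7} on symbol 0: members go to different blocks, giving {q3,q7} and {q0}.
The partition is now stable with 5 blocks: {q5,q8} | {q2,q4,q6,q10} | {q3,q7} | {q1,q9} | {q0}.
State q4 belongs to the block {q2,q4,q6,q10}, which has 4 states.

4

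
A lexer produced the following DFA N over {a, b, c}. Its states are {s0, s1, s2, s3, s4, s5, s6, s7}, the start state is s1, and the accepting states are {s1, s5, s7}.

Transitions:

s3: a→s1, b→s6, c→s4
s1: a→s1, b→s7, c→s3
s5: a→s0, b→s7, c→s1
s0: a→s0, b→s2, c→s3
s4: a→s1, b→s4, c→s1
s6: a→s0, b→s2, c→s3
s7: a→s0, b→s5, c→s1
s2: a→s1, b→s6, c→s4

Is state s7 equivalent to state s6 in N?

No

Every state is reachable, so we keep all 8.
Initial partition by acceptance: {s1,s5,s7} | {s0,s2,s3,s4,s6}.
Refine {s1,s5,s7} on symbol a: members go to different blocks, giving {s5,s7} and {s1}.
On input a, block {s0,s2,s3,s4,s6} splits into {s2,s3,s4} and {s0,s6}.
On input b, block {s2,s3,s4} splits into {s2,s3} and {s4}.
Stable partition: {s5,s7} | {s2,s3} | {s1} | {s0,s6} | {s4} — 5 equivalence classes.
s7 and s6 end up in different blocks, so they are distinguishable. For instance, the string 'ε' is accepted from only s7.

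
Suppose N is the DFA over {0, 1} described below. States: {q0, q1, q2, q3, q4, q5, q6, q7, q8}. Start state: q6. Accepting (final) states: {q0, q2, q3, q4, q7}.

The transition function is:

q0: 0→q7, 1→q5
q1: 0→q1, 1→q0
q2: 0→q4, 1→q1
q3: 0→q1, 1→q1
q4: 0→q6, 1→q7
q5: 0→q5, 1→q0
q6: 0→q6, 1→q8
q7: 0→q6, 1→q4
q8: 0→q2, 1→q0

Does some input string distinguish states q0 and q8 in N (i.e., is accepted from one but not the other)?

Yes

States {q3} cannot be reached from the start state, so discard them.
Start with accepting vs non-accepting: {q0,q2,q4,q7} | {q1,q5,q6,q8}.
Split {q0,q2,q4,q7} by δ(·,0) → {q0,q2} and {q4,q7}.
Split {q1,q5,q6,q8} by δ(·,0) → {q1,q5,q6} and {q8}.
Split {q1,q5,q6} by δ(·,1) → {q1,q5} and {q6}.
No further refinement is possible. Final partition (5 blocks): {q0,q2} | {q1,q5} | {q4,q7} | {q8} | {q6}.
q0 and q8 end up in different blocks, so they are distinguishable. For instance, the string 'ε' is accepted from only q0.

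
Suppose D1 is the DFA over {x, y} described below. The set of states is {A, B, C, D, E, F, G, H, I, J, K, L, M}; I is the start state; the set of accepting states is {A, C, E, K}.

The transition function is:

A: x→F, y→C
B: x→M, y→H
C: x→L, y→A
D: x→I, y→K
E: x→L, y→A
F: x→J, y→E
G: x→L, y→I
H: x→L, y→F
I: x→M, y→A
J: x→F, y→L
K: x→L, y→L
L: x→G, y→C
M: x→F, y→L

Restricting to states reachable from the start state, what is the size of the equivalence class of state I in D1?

Reachable states from the start: {A,C,E,F,G,I,J,L,M}. Unreachable: {B,D,H,K} — drop them.
Initial partition by acceptance: {A,C,E} | {F,G,I,J,L,M}.
Split {F,G,I,J,L,M} by δ(·,y) → {F,I,L} and {G,J,M}.
No further refinement is possible. Final partition (3 blocks): {A,C,E} | {F,I,L} | {G,J,M}.
State I belongs to the block {F,I,L}, which has 3 states.

3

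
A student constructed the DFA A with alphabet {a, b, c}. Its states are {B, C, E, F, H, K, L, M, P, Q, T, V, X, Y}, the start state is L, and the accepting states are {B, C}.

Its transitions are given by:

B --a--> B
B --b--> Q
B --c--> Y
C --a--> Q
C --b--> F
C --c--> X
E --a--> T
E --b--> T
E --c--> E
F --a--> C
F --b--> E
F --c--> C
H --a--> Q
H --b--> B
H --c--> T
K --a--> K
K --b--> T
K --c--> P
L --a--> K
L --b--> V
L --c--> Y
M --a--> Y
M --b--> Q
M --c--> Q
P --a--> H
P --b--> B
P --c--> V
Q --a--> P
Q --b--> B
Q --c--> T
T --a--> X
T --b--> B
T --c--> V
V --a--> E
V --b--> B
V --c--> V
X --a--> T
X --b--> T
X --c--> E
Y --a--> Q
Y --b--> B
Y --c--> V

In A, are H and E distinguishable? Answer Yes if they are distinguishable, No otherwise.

Yes

Reachable states from the start: {B,E,H,K,L,P,Q,T,V,X,Y}. Unreachable: {C,F,M} — drop them.
P0 = {B} | {E,H,K,L,P,Q,T,V,X,Y}.
Split {E,H,K,L,P,Q,T,V,X,Y} by δ(·,b) → {H,P,Q,T,V,Y} and {E,K,L,X}.
Split {H,P,Q,T,V,Y} by δ(·,a) → {H,P,Q,Y} and {T,V}.
On input a, block {E,K,L,X} splits into {K,L} and {E,X}.
No further refinement is possible. Final partition (5 blocks): {B} | {H,P,Q,Y} | {K,L} | {T,V} | {E,X}.
H and E end up in different blocks, so they are distinguishable. For instance, the string 'b' is accepted from only H.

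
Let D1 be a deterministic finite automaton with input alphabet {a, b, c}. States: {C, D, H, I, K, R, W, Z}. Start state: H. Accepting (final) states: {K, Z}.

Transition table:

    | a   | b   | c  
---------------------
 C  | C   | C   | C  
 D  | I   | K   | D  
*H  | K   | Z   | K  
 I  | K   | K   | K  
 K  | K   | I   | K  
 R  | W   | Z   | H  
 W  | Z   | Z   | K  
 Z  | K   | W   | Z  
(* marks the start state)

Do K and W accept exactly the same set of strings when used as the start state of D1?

First remove the unreachable states {C,D,R}; 5 states remain.
P0 = {K,Z} | {H,I,W}.
The partition is now stable with 2 blocks: {K,Z} | {H,I,W}.
K and W end up in different blocks, so they are distinguishable. For instance, the string 'ε' is accepted from only K.

No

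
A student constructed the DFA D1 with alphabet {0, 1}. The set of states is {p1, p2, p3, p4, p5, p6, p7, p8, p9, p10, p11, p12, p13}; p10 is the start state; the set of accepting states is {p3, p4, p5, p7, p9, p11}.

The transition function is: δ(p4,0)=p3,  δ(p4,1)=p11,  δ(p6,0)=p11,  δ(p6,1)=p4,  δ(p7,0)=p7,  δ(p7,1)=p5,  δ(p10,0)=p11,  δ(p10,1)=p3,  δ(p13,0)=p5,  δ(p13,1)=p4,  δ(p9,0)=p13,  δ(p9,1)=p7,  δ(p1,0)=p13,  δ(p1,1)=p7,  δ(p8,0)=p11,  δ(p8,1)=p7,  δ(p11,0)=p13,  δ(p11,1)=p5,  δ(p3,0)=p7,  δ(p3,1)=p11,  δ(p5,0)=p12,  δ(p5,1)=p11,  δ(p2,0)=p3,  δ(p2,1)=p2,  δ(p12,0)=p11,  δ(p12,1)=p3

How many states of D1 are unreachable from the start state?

5

Starting at p10 and following transitions, the reachable set is {p3, p4, p5, p7, p10, p11, p12, p13}. That leaves p1, p2, p6, p8, p9 unreachable — 5 in total.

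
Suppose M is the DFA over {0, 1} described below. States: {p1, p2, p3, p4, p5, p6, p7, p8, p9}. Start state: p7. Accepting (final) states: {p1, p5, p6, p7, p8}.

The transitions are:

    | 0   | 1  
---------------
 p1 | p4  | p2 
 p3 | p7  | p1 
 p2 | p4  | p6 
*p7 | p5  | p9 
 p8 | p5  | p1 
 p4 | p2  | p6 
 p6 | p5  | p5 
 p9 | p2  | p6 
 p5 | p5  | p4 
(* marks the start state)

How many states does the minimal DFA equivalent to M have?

States {p1,p3,p8} cannot be reached from the start state, so discard them.
Start with accepting vs non-accepting: {p5,p6,p7} | {p2,p4,p9}.
On input 1, block {p5,p6,p7} splits into {p5,p7} and {p6}.
No further refinement is possible. Final partition (3 blocks): {p5,p7} | {p2,p4,p9} | {p6}.

3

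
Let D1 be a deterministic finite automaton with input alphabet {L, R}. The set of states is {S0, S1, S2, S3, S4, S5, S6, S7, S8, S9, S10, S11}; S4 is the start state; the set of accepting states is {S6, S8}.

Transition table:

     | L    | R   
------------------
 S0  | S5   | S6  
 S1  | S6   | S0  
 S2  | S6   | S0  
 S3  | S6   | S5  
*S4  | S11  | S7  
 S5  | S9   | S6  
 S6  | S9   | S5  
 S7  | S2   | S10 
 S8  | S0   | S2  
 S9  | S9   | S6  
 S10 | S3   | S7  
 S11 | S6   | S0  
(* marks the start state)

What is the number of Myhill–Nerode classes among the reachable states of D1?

4

First remove the unreachable states {S1,S8}; 10 states remain.
Start with accepting vs non-accepting: {S6} | {S0,S2,S3,S4,S5,S7,S9,S10,S11}.
Split {S0,S2,S3,S4,S5,S7,S9,S10,S11} by δ(·,L) → {S0,S4,S5,S7,S9,S10} and {S2,S3,S11}.
Split {S0,S4,S5,S7,S9,S10} by δ(·,L) → {S0,S5,S9} and {S4,S7,S10}.
The partition is now stable with 4 blocks: {S6} | {S0,S5,S9} | {S2,S3,S11} | {S4,S7,S10}.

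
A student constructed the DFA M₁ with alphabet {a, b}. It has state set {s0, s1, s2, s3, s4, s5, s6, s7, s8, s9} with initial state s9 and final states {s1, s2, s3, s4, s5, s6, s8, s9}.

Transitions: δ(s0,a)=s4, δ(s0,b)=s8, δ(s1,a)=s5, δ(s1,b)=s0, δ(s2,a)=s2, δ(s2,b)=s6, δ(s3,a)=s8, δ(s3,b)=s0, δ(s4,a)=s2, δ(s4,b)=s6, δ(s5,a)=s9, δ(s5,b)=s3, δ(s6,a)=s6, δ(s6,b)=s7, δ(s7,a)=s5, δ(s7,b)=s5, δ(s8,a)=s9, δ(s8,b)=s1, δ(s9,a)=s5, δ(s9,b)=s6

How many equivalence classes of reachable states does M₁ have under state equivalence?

7

Start with accepting vs non-accepting: {s1,s2,s3,s4,s5,s6,s8,s9} | {s0,s7}.
On input b, block {s1,s2,s3,s4,s5,s6,s8,s9} splits into {s2,s4,s5,s8,s9} and {s1,s3,s6}.
On input a, block {s1,s3,s6} splits into {s1,s3} and {s6}.
Refine {s2,s4,s5,s8,s9} on symbol b: members go to different blocks, giving {s2,s4,s9} and {s5,s8}.
Refine {s2,s4,s9} on symbol a: members go to different blocks, giving {s2,s4} and {s9}.
Refine {s0,s7} on symbol a: members go to different blocks, giving {s0} and {s7}.
Stable partition: {s2,s4} | {s0} | {s1,s3} | {s6} | {s5,s8} | {s9} | {s7} — 7 equivalence classes.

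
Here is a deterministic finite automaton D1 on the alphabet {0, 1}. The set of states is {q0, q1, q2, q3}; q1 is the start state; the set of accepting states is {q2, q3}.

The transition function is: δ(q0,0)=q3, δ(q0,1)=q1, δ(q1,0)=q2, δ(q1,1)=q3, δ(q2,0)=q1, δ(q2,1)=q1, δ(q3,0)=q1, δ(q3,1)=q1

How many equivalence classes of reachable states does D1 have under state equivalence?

2

States {q0} cannot be reached from the start state, so discard them.
P0 = {q2,q3} | {q1}.
Stable partition: {q2,q3} | {q1} — 2 equivalence classes.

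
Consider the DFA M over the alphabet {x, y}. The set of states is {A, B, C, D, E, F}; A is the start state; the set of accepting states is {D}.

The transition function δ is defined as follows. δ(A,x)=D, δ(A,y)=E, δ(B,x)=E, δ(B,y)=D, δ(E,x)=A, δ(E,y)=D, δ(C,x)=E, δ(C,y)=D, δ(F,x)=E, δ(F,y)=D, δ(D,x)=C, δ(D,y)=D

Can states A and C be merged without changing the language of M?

No

States {B,F} cannot be reached from the start state, so discard them.
P0 = {D} | {A,C,E}.
Refine {A,C,E} on symbol x: members go to different blocks, giving {C,E} and {A}.
Refine {C,E} on symbol x: members go to different blocks, giving {C} and {E}.
The partition is now stable with 4 blocks: {D} | {C} | {A} | {E}.
A and C end up in different blocks, so they are distinguishable. For instance, the string 'x' is accepted from only A.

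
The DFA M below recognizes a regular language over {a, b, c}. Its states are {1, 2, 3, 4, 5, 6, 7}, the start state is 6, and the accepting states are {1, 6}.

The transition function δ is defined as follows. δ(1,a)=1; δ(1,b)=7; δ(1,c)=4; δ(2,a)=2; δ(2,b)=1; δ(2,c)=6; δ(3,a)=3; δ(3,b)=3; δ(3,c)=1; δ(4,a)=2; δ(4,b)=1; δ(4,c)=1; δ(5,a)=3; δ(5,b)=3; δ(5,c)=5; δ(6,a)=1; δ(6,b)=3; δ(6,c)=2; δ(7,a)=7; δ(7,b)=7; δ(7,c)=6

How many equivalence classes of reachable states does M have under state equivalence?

3

States {5} cannot be reached from the start state, so discard them.
Start with accepting vs non-accepting: {1,6} | {2,3,4,7}.
Split {2,3,4,7} by δ(·,b) → {2,4} and {3,7}.
No further refinement is possible. Final partition (3 blocks): {1,6} | {2,4} | {3,7}.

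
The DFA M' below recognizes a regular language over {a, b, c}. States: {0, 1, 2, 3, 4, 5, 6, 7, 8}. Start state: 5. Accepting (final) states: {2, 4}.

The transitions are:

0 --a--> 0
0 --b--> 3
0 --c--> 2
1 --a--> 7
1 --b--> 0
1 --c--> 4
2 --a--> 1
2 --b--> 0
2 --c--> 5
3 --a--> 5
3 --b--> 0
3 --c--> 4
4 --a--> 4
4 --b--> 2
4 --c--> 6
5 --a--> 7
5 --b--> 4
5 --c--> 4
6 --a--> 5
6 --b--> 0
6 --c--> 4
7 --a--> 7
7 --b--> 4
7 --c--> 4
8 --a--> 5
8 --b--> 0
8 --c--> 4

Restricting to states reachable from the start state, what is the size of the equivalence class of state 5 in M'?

States {8} cannot be reached from the start state, so discard them.
Initial partition by acceptance: {2,4} | {0,1,3,5,6,7}.
Split {2,4} by δ(·,a) → {2} and {4}.
On input b, block {0,1,3,5,6,7} splits into {0,1,3,6} and {5,7}.
Refine {0,1,3,6} on symbol a: members go to different blocks, giving {1,3,6} and {0}.
Stable partition: {2} | {1,3,6} | {4} | {5,7} | {0} — 5 equivalence classes.
State 5 belongs to the block {5,7}, which has 2 states.

2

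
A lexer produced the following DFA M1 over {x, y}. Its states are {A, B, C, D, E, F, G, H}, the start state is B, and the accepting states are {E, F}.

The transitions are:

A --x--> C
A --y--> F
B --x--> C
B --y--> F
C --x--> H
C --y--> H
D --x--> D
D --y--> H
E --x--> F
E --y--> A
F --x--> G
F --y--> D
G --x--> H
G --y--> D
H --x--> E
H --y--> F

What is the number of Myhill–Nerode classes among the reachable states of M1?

7

All states are reachable from the start state.
P0 = {E,F} | {A,B,C,D,G,H}.
Refine {E,F} on symbol x: members go to different blocks, giving {E} and {F}.
On input x, block {A,B,C,D,G,H} splits into {A,B,C,D,G} and {H}.
Refine {A,B,C,D,G} on symbol x: members go to different blocks, giving {A,B,D} and {C,G}.
Refine {A,B,D} on symbol x: members go to different blocks, giving {A,B} and {D}.
On input y, block {C,G} splits into {C} and {G}.
The partition is now stable with 7 blocks: {E} | {A,B} | {F} | {H} | {C} | {D} | {G}.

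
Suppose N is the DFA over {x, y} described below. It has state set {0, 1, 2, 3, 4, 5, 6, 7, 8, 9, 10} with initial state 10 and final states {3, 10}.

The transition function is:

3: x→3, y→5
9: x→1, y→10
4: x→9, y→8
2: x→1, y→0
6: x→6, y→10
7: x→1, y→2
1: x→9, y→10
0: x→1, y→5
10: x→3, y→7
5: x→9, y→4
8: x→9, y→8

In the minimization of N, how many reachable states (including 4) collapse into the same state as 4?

6

Reachable states from the start: {0,1,2,3,4,5,7,8,9,10}. Unreachable: {6} — drop them.
P0 = {3,10} | {0,1,2,4,5,7,8,9}.
On input y, block {0,1,2,4,5,7,8,9} splits into {0,2,4,5,7,8} and {1,9}.
The partition is now stable with 3 blocks: {3,10} | {0,2,4,5,7,8} | {1,9}.
State 4 belongs to the block {0,2,4,5,7,8}, which has 6 states.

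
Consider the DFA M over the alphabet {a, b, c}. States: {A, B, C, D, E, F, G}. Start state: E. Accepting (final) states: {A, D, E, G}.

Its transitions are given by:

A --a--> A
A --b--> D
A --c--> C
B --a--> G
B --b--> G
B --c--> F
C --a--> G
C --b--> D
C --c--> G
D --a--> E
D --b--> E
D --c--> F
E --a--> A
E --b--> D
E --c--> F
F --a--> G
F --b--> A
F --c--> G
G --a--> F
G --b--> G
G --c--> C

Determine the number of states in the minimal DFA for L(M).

3

States {B} cannot be reached from the start state, so discard them.
Initial partition by acceptance: {A,D,E,G} | {C,F}.
Split {A,D,E,G} by δ(·,a) → {A,D,E} and {G}.
No further refinement is possible. Final partition (3 blocks): {A,D,E} | {C,F} | {G}.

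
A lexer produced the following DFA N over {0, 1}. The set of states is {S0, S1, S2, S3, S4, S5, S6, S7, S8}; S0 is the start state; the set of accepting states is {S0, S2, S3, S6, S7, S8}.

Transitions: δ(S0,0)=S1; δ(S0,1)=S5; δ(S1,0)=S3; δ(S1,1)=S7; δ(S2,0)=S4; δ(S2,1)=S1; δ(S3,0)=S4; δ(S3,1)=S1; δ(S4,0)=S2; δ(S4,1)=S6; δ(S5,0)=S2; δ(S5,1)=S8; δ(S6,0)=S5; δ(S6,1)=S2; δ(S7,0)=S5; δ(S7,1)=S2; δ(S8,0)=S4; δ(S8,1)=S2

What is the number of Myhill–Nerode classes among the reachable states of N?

3

Every state is reachable, so we keep all 9.
Initial partition by acceptance: {S0,S2,S3,S6,S7,S8} | {S1,S4,S5}.
On input 1, block {S0,S2,S3,S6,S7,S8} splits into {S0,S2,S3} and {S6,S7,S8}.
The partition is now stable with 3 blocks: {S0,S2,S3} | {S1,S4,S5} | {S6,S7,S8}.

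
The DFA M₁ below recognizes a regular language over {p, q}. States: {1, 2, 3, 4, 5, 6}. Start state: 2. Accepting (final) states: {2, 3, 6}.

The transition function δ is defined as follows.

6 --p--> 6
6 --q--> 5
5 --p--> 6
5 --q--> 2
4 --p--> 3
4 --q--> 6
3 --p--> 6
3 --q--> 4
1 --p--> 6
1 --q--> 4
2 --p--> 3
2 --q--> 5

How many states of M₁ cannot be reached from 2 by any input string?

No path from 2 leads to 1; the other 5 states are all reachable.

1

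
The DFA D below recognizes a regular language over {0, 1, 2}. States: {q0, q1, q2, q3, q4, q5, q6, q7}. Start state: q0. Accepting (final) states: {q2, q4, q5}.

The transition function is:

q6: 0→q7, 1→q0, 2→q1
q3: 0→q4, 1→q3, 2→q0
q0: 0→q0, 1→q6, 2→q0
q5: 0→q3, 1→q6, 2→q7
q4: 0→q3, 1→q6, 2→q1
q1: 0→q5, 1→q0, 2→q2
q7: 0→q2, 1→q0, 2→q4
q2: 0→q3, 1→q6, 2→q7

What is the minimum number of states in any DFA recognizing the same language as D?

All states are reachable from the start state.
Start with accepting vs non-accepting: {q2,q4,q5} | {q0,q1,q3,q6,q7}.
On input 0, block {q0,q1,q3,q6,q7} splits into {q1,q3,q7} and {q0,q6}.
Split {q1,q3,q7} by δ(·,1) → {q1,q7} and {q3}.
Split {q0,q6} by δ(·,0) → {q0} and {q6}.
Stable partition: {q2,q4,q5} | {q1,q7} | {q0} | {q3} | {q6} — 5 equivalence classes.

5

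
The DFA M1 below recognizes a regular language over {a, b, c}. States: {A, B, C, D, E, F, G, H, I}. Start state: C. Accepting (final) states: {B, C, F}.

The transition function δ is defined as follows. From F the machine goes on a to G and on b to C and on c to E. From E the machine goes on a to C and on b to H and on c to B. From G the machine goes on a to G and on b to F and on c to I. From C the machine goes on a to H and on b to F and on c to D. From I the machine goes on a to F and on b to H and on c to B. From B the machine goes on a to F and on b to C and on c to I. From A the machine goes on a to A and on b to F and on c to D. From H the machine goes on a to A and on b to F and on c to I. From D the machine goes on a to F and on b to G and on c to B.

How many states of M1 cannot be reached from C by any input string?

Exploring from C, all states are eventually visited, so none are unreachable.

0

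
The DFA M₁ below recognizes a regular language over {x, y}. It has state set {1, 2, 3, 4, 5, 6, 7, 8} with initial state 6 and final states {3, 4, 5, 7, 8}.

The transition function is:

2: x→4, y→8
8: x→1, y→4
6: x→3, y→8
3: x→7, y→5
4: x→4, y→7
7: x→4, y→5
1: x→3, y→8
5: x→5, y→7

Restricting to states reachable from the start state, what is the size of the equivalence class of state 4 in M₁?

Reachable states from the start: {1,3,4,5,6,7,8}. Unreachable: {2} — drop them.
Initial partition by acceptance: {3,4,5,7,8} | {1,6}.
Split {3,4,5,7,8} by δ(·,x) → {3,4,5,7} and {8}.
Stable partition: {3,4,5,7} | {1,6} | {8} — 3 equivalence classes.
State 4 belongs to the block {3,4,5,7}, which has 4 states.

4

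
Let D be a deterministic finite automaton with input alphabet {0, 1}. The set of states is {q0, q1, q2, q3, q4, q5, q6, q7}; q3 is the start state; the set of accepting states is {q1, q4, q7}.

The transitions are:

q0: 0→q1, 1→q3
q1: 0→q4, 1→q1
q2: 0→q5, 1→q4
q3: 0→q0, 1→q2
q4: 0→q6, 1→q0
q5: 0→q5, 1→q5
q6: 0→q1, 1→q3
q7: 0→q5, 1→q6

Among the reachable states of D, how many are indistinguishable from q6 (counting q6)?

2

Reachable states from the start: {q0,q1,q2,q3,q4,q5,q6}. Unreachable: {q7} — drop them.
Start with accepting vs non-accepting: {q1,q4} | {q0,q2,q3,q5,q6}.
On input 0, block {q1,q4} splits into {q1} and {q4}.
On input 0, block {q0,q2,q3,q5,q6} splits into {q2,q3,q5} and {q0,q6}.
On input 0, block {q2,q3,q5} splits into {q2,q5} and {q3}.
Refine {q2,q5} on symbol 1: members go to different blocks, giving {q2} and {q5}.
Stable partition: {q1} | {q2} | {q4} | {q0,q6} | {q3} | {q5} — 6 equivalence classes.
The equivalence class containing q6 is {q0,q6}, of size 2.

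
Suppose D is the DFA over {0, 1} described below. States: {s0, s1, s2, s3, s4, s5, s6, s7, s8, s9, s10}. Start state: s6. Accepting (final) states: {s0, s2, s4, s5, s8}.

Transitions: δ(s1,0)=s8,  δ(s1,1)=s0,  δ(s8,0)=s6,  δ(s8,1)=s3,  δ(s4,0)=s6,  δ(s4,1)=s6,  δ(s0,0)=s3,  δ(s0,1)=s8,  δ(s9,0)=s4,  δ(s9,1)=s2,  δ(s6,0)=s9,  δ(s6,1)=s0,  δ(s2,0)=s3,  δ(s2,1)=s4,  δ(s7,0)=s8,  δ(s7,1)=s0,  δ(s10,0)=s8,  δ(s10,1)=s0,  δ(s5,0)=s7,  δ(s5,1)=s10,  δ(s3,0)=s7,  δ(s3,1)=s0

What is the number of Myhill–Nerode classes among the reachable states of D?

4

Reachable states from the start: {s0,s2,s3,s4,s6,s7,s8,s9}. Unreachable: {s1,s5,s10} — drop them.
Initial partition by acceptance: {s0,s2,s4,s8} | {s3,s6,s7,s9}.
Split {s0,s2,s4,s8} by δ(·,1) → {s0,s2} and {s4,s8}.
Split {s3,s6,s7,s9} by δ(·,0) → {s3,s6} and {s7,s9}.
No further refinement is possible. Final partition (4 blocks): {s0,s2} | {s3,s6} | {s4,s8} | {s7,s9}.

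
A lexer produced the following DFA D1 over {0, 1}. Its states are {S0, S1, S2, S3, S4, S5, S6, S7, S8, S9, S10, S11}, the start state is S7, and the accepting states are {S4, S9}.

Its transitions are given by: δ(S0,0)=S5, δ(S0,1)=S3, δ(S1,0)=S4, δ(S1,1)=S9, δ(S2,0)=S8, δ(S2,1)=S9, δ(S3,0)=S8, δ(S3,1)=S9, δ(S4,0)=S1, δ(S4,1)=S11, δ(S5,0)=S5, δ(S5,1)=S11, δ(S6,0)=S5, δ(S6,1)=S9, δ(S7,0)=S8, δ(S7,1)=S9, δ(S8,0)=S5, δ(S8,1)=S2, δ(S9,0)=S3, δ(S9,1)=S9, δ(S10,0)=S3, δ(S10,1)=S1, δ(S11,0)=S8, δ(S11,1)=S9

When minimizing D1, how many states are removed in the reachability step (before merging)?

Starting at S7 and following transitions, the reachable set is {S2, S3, S5, S7, S8, S9, S11}. That leaves S0, S1, S4, S6, S10 unreachable — 5 in total.

5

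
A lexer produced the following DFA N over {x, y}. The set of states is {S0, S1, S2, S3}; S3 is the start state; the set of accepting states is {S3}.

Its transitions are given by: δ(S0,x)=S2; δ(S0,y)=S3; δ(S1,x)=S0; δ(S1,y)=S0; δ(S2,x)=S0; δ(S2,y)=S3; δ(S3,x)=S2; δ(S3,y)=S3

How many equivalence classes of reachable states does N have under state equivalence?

Reachable states from the start: {S0,S2,S3}. Unreachable: {S1} — drop them.
Initial partition by acceptance: {S3} | {S0,S2}.
Stable partition: {S3} | {S0,S2} — 2 equivalence classes.

2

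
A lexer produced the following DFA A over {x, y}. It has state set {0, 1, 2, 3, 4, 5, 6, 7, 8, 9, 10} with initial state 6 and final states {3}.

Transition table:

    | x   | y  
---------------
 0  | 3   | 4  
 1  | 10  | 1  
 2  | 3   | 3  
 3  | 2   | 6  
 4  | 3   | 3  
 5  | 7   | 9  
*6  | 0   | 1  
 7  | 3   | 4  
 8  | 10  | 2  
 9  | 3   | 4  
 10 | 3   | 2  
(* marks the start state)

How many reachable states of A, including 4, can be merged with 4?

Reachable states from the start: {0,1,2,3,4,6,10}. Unreachable: {5,7,8,9} — drop them.
Initial partition by acceptance: {3} | {0,1,2,4,6,10}.
On input x, block {0,1,2,4,6,10} splits into {0,2,4,10} and {1,6}.
On input y, block {0,2,4,10} splits into {0,10} and {2,4}.
Stable partition: {3} | {0,10} | {1,6} | {2,4} — 4 equivalence classes.
State 4 belongs to the block {2,4}, which has 2 states.

2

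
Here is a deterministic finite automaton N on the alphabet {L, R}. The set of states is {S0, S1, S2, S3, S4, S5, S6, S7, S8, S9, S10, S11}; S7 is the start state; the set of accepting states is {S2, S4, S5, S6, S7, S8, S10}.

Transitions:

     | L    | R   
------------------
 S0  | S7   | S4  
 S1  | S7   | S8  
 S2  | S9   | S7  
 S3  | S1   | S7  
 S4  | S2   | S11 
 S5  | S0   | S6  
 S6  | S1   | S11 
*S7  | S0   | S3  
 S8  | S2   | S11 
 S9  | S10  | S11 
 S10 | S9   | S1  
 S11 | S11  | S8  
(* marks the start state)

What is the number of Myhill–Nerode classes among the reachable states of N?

Reachable states from the start: {S0,S1,S2,S3,S4,S7,S8,S9,S10,S11}. Unreachable: {S5,S6} — drop them.
Initial partition by acceptance: {S2,S4,S7,S8,S10} | {S0,S1,S3,S9,S11}.
On input L, block {S2,S4,S7,S8,S10} splits into {S2,S7,S10} and {S4,S8}.
Split {S2,S7,S10} by δ(·,R) → {S7,S10} and {S2}.
Refine {S0,S1,S3,S9,S11} on symbol L: members go to different blocks, giving {S0,S1,S9} and {S3,S11}.
Split {S7,S10} by δ(·,R) → {S7} and {S10}.
Split {S0,S1,S9} by δ(·,L) → {S0,S1} and {S9}.
On input L, block {S3,S11} splits into {S3} and {S11}.
The partition is now stable with 8 blocks: {S7} | {S0,S1} | {S4,S8} | {S2} | {S3} | {S10} | {S9} | {S11}.

8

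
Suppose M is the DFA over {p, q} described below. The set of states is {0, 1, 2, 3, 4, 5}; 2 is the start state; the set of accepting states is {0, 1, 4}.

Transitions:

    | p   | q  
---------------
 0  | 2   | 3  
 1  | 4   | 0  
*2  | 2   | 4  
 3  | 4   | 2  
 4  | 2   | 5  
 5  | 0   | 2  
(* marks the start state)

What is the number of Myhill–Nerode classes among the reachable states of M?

First remove the unreachable states {1}; 5 states remain.
Start with accepting vs non-accepting: {0,4} | {2,3,5}.
On input p, block {2,3,5} splits into {3,5} and {2}.
No further refinement is possible. Final partition (3 blocks): {0,4} | {3,5} | {2}.

3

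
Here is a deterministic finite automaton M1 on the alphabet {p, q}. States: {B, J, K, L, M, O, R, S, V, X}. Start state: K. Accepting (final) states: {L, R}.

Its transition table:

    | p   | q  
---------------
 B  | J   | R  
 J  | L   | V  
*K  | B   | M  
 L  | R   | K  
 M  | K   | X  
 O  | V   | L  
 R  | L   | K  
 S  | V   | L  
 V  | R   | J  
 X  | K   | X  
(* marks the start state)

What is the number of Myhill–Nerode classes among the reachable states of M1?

States {O,S} cannot be reached from the start state, so discard them.
Start with accepting vs non-accepting: {L,R} | {B,J,K,M,V,X}.
On input p, block {B,J,K,M,V,X} splits into {B,K,M,X} and {J,V}.
Refine {B,K,M,X} on symbol p: members go to different blocks, giving {K,M,X} and {B}.
Refine {K,M,X} on symbol p: members go to different blocks, giving {M,X} and {K}.
No further refinement is possible. Final partition (5 blocks): {L,R} | {M,X} | {J,V} | {B} | {K}.

5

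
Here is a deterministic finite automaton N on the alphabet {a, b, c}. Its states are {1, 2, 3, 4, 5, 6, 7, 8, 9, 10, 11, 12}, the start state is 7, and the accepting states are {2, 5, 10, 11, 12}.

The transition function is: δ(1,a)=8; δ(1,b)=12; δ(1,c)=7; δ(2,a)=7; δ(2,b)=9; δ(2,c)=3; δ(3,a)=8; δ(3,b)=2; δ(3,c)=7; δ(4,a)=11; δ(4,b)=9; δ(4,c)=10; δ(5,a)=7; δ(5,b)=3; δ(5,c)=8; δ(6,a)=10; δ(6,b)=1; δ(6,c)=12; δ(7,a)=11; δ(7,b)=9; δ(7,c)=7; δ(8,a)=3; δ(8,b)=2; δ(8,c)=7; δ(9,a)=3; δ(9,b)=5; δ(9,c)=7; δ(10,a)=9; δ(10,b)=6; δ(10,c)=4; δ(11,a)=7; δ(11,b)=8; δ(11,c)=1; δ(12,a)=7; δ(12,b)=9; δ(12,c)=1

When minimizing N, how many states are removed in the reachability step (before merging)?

No path from 7 leads to 4, 6, 10; the other 9 states are all reachable.

3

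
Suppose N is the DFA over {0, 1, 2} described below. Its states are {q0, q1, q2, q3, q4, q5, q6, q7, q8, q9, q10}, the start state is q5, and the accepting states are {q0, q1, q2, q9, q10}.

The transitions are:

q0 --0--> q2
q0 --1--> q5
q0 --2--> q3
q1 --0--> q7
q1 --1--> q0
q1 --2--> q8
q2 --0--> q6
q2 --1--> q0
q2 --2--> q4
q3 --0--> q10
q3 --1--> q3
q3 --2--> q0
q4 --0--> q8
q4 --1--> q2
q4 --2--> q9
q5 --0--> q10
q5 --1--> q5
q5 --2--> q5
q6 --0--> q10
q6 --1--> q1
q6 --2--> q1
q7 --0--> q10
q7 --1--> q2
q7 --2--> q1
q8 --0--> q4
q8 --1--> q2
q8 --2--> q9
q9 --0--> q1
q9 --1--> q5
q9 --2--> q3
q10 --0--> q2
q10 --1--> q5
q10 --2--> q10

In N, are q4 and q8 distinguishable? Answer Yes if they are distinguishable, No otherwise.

No

Initial partition by acceptance: {q0,q1,q2,q9,q10} | {q3,q4,q5,q6,q7,q8}.
Refine {q0,q1,q2,q9,q10} on symbol 0: members go to different blocks, giving {q0,q9,q10} and {q1,q2}.
Refine {q0,q9,q10} on symbol 2: members go to different blocks, giving {q0,q9} and {q10}.
Refine {q3,q4,q5,q6,q7,q8} on symbol 0: members go to different blocks, giving {q3,q5,q6,q7} and {q4,q8}.
Split {q3,q5,q6,q7} by δ(·,1) → {q3,q5} and {q6,q7}.
Split {q3,q5} by δ(·,2) → {q3} and {q5}.
No further refinement is possible. Final partition (7 blocks): {q0,q9} | {q3} | {q1,q2} | {q10} | {q4,q8} | {q6,q7} | {q5}.
q4 and q8 lie in the same block of the stable partition, so they are equivalent — no string distinguishes them.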